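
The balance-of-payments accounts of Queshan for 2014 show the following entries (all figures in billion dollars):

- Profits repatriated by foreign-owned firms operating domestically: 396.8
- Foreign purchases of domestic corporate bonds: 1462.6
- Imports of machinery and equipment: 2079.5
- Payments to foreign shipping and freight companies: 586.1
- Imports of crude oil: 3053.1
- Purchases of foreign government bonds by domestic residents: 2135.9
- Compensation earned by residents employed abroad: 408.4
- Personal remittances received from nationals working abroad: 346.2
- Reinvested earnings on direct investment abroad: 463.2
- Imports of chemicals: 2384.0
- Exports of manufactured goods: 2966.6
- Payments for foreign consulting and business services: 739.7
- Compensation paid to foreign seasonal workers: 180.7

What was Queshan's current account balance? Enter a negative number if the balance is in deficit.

-5235.5

Goods: -2384.0 + 2966.6 - 3053.1 - 2079.5 = -4550.0
Services: -739.7 - 586.1 = -1325.8
Primary income: 408.4 - 396.8 + 463.2 - 180.7 = 294.1
Secondary income: 346.2
Current account = (-4550.0) + (-1325.8) + 294.1 + 346.2 = -5235.5
(Excluded from the current account — financial account: foreign purchases of domestic corporate bonds 1462.6, purchases of foreign government bonds by domestic residents 2135.9.)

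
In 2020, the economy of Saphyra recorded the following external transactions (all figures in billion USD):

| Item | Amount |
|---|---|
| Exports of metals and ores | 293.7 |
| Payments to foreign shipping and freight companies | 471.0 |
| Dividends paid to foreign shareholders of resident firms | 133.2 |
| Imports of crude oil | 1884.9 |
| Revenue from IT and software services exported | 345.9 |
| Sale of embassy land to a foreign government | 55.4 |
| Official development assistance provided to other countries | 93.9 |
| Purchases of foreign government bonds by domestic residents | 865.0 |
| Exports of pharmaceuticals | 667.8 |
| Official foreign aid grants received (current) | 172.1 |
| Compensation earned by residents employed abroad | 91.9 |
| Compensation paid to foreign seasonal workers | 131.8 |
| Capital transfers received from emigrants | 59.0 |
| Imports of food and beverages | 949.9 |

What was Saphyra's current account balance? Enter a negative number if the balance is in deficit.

-2093.3

Goods: -1884.9 + 667.8 + 293.7 - 949.9 = -1873.3
Services: -471.0 + 345.9 = -125.1
Primary income: -133.2 + 91.9 - 131.8 = -173.1
Secondary income: -93.9 + 172.1 = 78.2
Current account = (-1873.3) + (-125.1) + (-173.1) + 78.2 = -2093.3
(Excluded from the current account — capital account: sale of embassy land to a foreign government 55.4, capital transfers received from emigrants 59.0; financial account: purchases of foreign government bonds by domestic residents 865.0.)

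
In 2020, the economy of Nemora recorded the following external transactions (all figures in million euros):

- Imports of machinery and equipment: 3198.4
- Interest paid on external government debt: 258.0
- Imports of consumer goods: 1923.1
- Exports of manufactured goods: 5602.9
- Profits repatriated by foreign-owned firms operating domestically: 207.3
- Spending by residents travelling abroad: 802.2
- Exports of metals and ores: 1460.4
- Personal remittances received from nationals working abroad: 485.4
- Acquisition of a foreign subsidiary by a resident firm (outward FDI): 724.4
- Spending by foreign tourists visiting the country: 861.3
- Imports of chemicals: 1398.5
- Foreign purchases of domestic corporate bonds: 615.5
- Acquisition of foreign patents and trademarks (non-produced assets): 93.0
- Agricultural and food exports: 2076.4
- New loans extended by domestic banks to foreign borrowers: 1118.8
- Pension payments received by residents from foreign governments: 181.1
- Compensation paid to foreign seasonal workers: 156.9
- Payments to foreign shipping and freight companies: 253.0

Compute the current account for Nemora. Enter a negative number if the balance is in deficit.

2470.1

Goods: 5602.9 - 1923.1 + 1460.4 - 3198.4 + 2076.4 - 1398.5 = 2619.7
Services: -802.2 - 253.0 + 861.3 = -193.9
Primary income: -156.9 - 258.0 - 207.3 = -622.2
Secondary income: 485.4 + 181.1 = 666.5
Current account = 2619.7 + (-193.9) + (-622.2) + 666.5 = 2470.1
(Excluded from the current account — financial account: acquisition of a foreign subsidiary by a resident firm (outward FDI) 724.4, foreign purchases of domestic corporate bonds 615.5, new loans extended by domestic banks to foreign borrowers 1118.8; capital account: acquisition of foreign patents and trademarks (non-produced assets) 93.0.)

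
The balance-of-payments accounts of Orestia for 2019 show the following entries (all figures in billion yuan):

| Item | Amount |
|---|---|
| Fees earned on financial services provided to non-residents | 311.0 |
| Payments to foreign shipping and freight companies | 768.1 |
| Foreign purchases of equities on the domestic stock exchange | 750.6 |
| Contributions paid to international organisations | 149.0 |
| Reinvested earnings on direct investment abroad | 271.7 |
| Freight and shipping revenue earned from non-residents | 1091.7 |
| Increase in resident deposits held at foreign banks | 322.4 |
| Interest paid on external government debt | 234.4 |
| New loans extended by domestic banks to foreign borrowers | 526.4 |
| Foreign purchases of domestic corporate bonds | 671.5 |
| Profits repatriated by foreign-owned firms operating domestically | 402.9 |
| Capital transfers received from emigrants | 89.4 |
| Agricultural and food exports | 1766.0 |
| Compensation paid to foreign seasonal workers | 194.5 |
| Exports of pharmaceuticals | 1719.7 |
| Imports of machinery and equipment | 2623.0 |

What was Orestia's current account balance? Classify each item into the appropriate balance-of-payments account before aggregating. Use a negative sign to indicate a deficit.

Goods: 1766.0 + 1719.7 - 2623.0 = 862.7
Services: 311.0 - 768.1 + 1091.7 = 634.6
Primary income: -234.4 - 402.9 - 194.5 + 271.7 = -560.1
Secondary income: -149.0
Current account = 862.7 + 634.6 + (-560.1) + (-149.0) = 788.2
(Excluded from the current account — financial account: foreign purchases of equities on the domestic stock exchange 750.6, increase in resident deposits held at foreign banks 322.4, new loans extended by domestic banks to foreign borrowers 526.4, foreign purchases of domestic corporate bonds 671.5; capital account: capital transfers received from emigrants 89.4.)

788.2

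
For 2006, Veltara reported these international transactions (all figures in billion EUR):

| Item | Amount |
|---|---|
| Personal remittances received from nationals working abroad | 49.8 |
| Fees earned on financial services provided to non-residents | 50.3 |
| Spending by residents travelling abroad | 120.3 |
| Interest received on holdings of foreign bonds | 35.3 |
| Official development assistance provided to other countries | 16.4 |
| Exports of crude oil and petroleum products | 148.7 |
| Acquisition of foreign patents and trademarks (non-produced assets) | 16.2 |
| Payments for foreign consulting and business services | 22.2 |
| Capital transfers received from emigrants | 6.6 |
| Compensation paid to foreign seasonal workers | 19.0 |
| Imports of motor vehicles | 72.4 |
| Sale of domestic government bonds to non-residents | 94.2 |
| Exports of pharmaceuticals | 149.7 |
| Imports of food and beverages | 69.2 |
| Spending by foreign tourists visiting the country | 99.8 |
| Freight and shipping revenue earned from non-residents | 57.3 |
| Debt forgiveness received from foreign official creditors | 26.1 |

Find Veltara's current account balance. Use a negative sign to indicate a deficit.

271.4

Goods: -69.2 + 149.7 - 72.4 + 148.7 = 156.8
Services: 50.3 + 57.3 - 22.2 + 99.8 - 120.3 = 64.9
Primary income: 35.3 - 19.0 = 16.3
Secondary income: -16.4 + 49.8 = 33.4
Current account = 156.8 + 64.9 + 16.3 + 33.4 = 271.4
(Excluded from the current account — capital account: acquisition of foreign patents and trademarks (non-produced assets) 16.2, capital transfers received from emigrants 6.6, debt forgiveness received from foreign official creditors 26.1; financial account: sale of domestic government bonds to non-residents 94.2.)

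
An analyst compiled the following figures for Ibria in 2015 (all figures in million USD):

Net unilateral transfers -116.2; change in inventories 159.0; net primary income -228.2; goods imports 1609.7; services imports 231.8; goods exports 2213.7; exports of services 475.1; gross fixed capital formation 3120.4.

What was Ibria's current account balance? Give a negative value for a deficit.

Goods balance = 2213.7 - 1609.7 = 604.0
Services balance = 475.1 - 231.8 = 243.3
Trade balance (goods + services) = 604.0 + 243.3 = 847.3
Net primary income = -228.2
Net secondary income = -116.2
Current account = 847.3 + (-228.2) + (-116.2) = 502.9

502.9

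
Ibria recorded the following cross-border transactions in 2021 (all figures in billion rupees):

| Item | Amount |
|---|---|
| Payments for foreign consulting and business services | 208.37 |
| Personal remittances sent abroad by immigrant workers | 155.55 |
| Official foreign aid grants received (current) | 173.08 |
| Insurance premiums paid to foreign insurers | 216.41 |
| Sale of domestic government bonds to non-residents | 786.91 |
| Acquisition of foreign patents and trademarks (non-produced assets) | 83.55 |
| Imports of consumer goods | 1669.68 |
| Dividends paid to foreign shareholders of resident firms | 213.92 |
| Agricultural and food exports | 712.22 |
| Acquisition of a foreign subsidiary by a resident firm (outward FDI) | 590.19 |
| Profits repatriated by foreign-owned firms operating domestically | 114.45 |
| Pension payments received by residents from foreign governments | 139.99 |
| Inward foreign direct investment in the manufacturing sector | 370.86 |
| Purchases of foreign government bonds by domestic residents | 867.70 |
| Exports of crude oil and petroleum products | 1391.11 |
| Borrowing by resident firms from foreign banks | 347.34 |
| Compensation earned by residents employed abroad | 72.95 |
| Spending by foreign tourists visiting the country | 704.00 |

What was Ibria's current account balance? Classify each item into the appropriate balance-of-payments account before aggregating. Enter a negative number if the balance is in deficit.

614.97

Goods: 1391.11 + 712.22 - 1669.68 = 433.65
Services: -216.41 - 208.37 + 704.00 = 279.22
Primary income: 72.95 - 114.45 - 213.92 = -255.42
Secondary income: 139.99 - 155.55 + 173.08 = 157.52
Current account = 433.65 + 279.22 + (-255.42) + 157.52 = 614.97
(Excluded from the current account — financial account: sale of domestic government bonds to non-residents 786.91, acquisition of a foreign subsidiary by a resident firm (outward FDI) 590.19, inward foreign direct investment in the manufacturing sector 370.86, purchases of foreign government bonds by domestic residents 867.70, borrowing by resident firms from foreign banks 347.34; capital account: acquisition of foreign patents and trademarks (non-produced assets) 83.55.)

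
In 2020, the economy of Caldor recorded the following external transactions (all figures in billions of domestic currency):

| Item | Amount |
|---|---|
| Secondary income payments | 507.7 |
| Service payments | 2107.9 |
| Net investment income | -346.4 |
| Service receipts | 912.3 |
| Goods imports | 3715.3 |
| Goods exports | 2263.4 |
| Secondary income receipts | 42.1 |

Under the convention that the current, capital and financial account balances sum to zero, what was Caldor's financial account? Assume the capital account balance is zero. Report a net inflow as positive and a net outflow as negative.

Goods balance = 2263.4 - 3715.3 = -1451.9
Services balance = 912.3 - 2107.9 = -1195.6
Trade balance (goods + services) = -1451.9 + (-1195.6) = -2647.5
Net primary income = -346.4
Net secondary income = 42.1 - 507.7 = -465.6
Current account = -2647.5 + (-346.4) + (-465.6) = -3459.5
Financial account = -(-3459.5) = 3459.5

3459.5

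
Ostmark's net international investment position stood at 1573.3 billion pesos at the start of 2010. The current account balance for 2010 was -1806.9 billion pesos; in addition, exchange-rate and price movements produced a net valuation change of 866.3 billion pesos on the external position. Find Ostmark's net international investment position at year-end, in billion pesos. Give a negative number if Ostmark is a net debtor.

Change in NIIP = current account + net valuation change = -1806.9 + 866.3 = -940.6
End-of-year NIIP = 1573.3 + (-940.6) = 632.7

632.7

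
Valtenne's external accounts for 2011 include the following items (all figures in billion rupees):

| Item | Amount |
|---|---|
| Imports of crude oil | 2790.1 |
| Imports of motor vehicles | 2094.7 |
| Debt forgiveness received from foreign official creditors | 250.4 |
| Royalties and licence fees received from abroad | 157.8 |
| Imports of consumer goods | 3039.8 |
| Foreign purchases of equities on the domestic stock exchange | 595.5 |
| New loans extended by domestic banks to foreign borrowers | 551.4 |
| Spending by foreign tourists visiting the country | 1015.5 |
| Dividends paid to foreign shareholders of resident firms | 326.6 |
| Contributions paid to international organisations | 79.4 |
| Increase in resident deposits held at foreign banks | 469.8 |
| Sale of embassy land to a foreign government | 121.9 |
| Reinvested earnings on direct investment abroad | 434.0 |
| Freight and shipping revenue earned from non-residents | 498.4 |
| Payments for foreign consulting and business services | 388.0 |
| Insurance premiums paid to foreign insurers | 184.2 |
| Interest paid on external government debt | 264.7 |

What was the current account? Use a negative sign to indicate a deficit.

Goods: -2094.7 - 3039.8 - 2790.1 = -7924.6
Services: 157.8 + 1015.5 - 184.2 + 498.4 - 388.0 = 1099.5
Primary income: -326.6 + 434.0 - 264.7 = -157.3
Secondary income: -79.4
Current account = (-7924.6) + 1099.5 + (-157.3) + (-79.4) = -7061.8
(Excluded from the current account — capital account: debt forgiveness received from foreign official creditors 250.4, sale of embassy land to a foreign government 121.9; financial account: foreign purchases of equities on the domestic stock exchange 595.5, new loans extended by domestic banks to foreign borrowers 551.4, increase in resident deposits held at foreign banks 469.8.)

-7061.8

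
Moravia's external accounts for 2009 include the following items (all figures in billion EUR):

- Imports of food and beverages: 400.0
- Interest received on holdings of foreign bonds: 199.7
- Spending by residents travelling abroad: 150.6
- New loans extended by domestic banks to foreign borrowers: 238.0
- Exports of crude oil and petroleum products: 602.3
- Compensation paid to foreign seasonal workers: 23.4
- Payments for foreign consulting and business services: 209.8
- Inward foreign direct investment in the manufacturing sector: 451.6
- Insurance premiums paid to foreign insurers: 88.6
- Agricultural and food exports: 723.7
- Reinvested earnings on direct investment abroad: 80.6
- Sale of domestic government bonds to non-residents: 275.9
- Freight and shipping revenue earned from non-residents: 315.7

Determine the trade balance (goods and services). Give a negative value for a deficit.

792.7

Goods: 602.3 + 723.7 - 400.0 = 926.0
Services: -209.8 + 315.7 - 88.6 - 150.6 = -133.3
Trade balance = 926.0 + (-133.3) = 792.7
(Excluded from the trade balance — primary income: interest received on holdings of foreign bonds 199.7, compensation paid to foreign seasonal workers 23.4, reinvested earnings on direct investment abroad 80.6; financial account: new loans extended by domestic banks to foreign borrowers 238.0, inward foreign direct investment in the manufacturing sector 451.6, sale of domestic government bonds to non-residents 275.9.)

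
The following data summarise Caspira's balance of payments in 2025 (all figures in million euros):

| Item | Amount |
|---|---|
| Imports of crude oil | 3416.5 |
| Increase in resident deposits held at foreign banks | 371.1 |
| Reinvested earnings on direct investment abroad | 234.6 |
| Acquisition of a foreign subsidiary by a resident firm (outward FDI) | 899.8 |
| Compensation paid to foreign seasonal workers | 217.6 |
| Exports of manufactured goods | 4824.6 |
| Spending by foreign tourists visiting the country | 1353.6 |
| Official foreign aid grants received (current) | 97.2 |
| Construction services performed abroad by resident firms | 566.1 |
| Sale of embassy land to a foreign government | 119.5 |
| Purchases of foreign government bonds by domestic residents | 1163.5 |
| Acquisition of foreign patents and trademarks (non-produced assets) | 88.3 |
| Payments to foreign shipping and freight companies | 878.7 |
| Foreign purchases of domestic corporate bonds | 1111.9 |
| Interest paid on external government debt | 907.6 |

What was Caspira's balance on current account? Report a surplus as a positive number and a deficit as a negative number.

1655.7

Goods: 4824.6 - 3416.5 = 1408.1
Services: 1353.6 + 566.1 - 878.7 = 1041.0
Primary income: -217.6 + 234.6 - 907.6 = -890.6
Secondary income: 97.2
Current account = 1408.1 + 1041.0 + (-890.6) + 97.2 = 1655.7
(Excluded from the current account — financial account: increase in resident deposits held at foreign banks 371.1, acquisition of a foreign subsidiary by a resident firm (outward FDI) 899.8, purchases of foreign government bonds by domestic residents 1163.5, foreign purchases of domestic corporate bonds 1111.9; capital account: sale of embassy land to a foreign government 119.5, acquisition of foreign patents and trademarks (non-produced assets) 88.3.)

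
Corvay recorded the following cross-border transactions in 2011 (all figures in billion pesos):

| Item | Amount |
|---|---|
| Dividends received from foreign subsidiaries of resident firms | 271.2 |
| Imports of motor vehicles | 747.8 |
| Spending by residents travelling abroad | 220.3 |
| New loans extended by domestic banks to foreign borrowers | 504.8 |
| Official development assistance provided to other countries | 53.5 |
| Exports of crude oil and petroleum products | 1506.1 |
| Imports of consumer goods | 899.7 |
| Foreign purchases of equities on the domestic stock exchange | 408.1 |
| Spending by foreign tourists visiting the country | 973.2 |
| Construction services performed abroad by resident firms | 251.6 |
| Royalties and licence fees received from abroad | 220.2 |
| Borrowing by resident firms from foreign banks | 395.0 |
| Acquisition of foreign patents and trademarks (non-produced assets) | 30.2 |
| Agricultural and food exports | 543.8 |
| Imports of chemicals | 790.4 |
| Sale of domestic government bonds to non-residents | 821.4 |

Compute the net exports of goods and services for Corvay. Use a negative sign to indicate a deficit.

836.7

Goods: 1506.1 - 899.7 - 790.4 - 747.8 + 543.8 = -388.0
Services: 251.6 + 220.2 - 220.3 + 973.2 = 1224.7
Trade balance = -388.0 + 1224.7 = 836.7
(Excluded from the trade balance — primary income: dividends received from foreign subsidiaries of resident firms 271.2; financial account: new loans extended by domestic banks to foreign borrowers 504.8, foreign purchases of equities on the domestic stock exchange 408.1, borrowing by resident firms from foreign banks 395.0, sale of domestic government bonds to non-residents 821.4; secondary income: official development assistance provided to other countries 53.5; capital account: acquisition of foreign patents and trademarks (non-produced assets) 30.2.)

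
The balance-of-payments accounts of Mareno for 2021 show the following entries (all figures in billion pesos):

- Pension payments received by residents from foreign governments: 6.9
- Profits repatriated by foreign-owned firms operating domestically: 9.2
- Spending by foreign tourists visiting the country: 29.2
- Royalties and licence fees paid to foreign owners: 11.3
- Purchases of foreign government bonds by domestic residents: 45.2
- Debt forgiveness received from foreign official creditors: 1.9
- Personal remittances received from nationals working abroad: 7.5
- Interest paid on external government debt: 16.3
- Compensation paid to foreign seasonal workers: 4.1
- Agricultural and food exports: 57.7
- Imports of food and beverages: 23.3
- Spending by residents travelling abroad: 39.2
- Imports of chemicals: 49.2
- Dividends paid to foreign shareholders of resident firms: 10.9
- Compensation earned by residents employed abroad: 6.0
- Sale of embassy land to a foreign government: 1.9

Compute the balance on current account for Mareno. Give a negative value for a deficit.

Goods: -49.2 + 57.7 - 23.3 = -14.8
Services: -39.2 - 11.3 + 29.2 = -21.3
Primary income: -9.2 + 6.0 - 4.1 - 10.9 - 16.3 = -34.5
Secondary income: 6.9 + 7.5 = 14.4
Current account = (-14.8) + (-21.3) + (-34.5) + 14.4 = -56.2
(Excluded from the current account — financial account: purchases of foreign government bonds by domestic residents 45.2; capital account: debt forgiveness received from foreign official creditors 1.9, sale of embassy land to a foreign government 1.9.)

-56.2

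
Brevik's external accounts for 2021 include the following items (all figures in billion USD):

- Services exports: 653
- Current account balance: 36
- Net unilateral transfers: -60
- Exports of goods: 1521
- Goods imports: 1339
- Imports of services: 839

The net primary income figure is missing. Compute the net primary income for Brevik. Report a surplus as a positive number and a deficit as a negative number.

100

Current account = goods balance + services balance + net primary income + net secondary income
Sum of the known components = -64
Net primary income = CA - (known components) = 36 - (-64) = 100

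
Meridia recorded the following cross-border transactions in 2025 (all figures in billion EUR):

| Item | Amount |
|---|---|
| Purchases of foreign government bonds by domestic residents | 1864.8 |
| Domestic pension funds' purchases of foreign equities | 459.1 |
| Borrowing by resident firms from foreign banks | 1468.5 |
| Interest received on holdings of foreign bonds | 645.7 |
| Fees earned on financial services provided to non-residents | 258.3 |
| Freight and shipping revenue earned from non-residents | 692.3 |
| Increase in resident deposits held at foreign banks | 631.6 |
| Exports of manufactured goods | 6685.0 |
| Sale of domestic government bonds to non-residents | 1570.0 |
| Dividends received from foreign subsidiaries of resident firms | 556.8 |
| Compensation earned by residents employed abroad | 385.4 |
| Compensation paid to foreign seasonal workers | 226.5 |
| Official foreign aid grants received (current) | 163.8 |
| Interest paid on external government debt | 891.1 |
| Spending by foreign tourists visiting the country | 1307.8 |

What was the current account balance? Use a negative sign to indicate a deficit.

Goods: 6685.0
Services: 1307.8 + 692.3 + 258.3 = 2258.4
Primary income: 556.8 + 385.4 - 891.1 + 645.7 - 226.5 = 470.3
Secondary income: 163.8
Current account = 6685.0 + 2258.4 + 470.3 + 163.8 = 9577.5
(Excluded from the current account — financial account: purchases of foreign government bonds by domestic residents 1864.8, domestic pension funds' purchases of foreign equities 459.1, borrowing by resident firms from foreign banks 1468.5, increase in resident deposits held at foreign banks 631.6, sale of domestic government bonds to non-residents 1570.0.)

9577.5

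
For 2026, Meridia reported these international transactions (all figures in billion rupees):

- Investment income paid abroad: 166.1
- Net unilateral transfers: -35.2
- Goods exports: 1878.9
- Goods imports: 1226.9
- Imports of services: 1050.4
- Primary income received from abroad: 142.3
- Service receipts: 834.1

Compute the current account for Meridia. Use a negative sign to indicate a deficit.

376.7

Goods balance = 1878.9 - 1226.9 = 652.0
Services balance = 834.1 - 1050.4 = -216.3
Trade balance (goods + services) = 652.0 + (-216.3) = 435.7
Net primary income = 142.3 - 166.1 = -23.8
Net secondary income = -35.2
Current account = 435.7 + (-23.8) + (-35.2) = 376.7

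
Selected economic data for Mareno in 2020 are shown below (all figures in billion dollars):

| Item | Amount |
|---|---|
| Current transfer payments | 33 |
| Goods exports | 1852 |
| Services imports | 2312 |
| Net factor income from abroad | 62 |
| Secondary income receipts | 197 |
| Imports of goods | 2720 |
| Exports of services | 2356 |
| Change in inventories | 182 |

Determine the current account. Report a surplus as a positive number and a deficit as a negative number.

-598

Goods balance = 1852 - 2720 = -868
Services balance = 2356 - 2312 = 44
Trade balance (goods + services) = -868 + 44 = -824
Net primary income = 62
Net secondary income = 197 - 33 = 164
Current account = -824 + 62 + 164 = -598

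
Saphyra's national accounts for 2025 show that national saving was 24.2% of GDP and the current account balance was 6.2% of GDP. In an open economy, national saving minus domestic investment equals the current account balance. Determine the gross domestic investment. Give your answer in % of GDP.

18.0

I = S - CA = 24.2 - 6.2 = 18.0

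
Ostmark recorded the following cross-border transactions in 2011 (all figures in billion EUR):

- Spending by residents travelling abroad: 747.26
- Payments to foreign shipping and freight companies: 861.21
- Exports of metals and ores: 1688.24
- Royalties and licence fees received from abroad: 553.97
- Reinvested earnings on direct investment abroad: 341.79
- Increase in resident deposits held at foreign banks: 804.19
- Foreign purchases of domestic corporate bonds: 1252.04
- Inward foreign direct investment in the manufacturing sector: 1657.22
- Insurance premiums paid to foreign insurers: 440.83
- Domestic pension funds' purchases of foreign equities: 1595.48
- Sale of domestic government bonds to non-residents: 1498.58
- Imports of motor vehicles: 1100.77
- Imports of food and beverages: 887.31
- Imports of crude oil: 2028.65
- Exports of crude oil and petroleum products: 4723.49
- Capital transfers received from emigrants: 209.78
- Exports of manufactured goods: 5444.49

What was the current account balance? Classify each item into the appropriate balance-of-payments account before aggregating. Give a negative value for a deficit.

6685.95

Goods: 5444.49 - 887.31 - 1100.77 + 4723.49 + 1688.24 - 2028.65 = 7839.49
Services: 553.97 - 861.21 - 747.26 - 440.83 = -1495.33
Primary income: 341.79
Current account = 7839.49 + (-1495.33) + 341.79 = 6685.95
(Excluded from the current account — financial account: increase in resident deposits held at foreign banks 804.19, foreign purchases of domestic corporate bonds 1252.04, inward foreign direct investment in the manufacturing sector 1657.22, domestic pension funds' purchases of foreign equities 1595.48, sale of domestic government bonds to non-residents 1498.58; capital account: capital transfers received from emigrants 209.78.)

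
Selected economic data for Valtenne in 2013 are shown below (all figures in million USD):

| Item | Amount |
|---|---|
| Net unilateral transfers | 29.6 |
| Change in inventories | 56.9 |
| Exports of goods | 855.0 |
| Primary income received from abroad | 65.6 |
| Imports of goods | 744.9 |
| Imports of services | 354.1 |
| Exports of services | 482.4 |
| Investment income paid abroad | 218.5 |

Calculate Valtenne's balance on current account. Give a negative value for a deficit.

115.1

Goods balance = 855.0 - 744.9 = 110.1
Services balance = 482.4 - 354.1 = 128.3
Trade balance (goods + services) = 110.1 + 128.3 = 238.4
Net primary income = 65.6 - 218.5 = -152.9
Net secondary income = 29.6
Current account = 238.4 + (-152.9) + 29.6 = 115.1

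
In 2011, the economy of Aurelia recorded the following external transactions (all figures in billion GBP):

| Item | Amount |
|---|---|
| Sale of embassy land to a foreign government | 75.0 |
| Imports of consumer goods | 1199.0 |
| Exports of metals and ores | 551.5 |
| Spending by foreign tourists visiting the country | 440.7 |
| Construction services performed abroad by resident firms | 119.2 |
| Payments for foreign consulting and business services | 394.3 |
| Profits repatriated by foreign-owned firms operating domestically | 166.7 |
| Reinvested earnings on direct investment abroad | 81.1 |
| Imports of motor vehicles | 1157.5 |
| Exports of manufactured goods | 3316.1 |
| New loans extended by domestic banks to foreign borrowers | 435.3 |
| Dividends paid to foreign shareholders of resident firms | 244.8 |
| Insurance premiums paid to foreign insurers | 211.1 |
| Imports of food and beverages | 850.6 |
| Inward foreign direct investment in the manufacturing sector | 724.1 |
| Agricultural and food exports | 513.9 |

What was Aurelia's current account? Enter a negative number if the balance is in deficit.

798.5

Goods: 551.5 + 513.9 - 850.6 - 1157.5 - 1199.0 + 3316.1 = 1174.4
Services: -211.1 + 119.2 + 440.7 - 394.3 = -45.5
Primary income: -166.7 - 244.8 + 81.1 = -330.4
Current account = 1174.4 + (-45.5) + (-330.4) = 798.5
(Excluded from the current account — capital account: sale of embassy land to a foreign government 75.0; financial account: new loans extended by domestic banks to foreign borrowers 435.3, inward foreign direct investment in the manufacturing sector 724.1.)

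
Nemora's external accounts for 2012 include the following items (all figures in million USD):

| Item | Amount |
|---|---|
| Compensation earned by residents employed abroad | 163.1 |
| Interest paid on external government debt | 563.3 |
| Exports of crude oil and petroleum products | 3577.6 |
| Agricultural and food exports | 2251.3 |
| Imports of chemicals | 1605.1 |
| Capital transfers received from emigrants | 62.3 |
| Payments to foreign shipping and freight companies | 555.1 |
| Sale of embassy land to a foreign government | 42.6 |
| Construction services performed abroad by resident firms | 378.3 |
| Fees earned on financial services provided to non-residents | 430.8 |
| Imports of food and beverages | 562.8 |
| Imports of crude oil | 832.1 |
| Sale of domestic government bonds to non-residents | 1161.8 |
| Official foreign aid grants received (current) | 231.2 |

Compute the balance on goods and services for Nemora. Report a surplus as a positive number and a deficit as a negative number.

Goods: -832.1 - 1605.1 - 562.8 + 2251.3 + 3577.6 = 2828.9
Services: 430.8 + 378.3 - 555.1 = 254.0
Trade balance = 2828.9 + 254.0 = 3082.9
(Excluded from the trade balance — primary income: compensation earned by residents employed abroad 163.1, interest paid on external government debt 563.3; capital account: capital transfers received from emigrants 62.3, sale of embassy land to a foreign government 42.6; financial account: sale of domestic government bonds to non-residents 1161.8; secondary income: official foreign aid grants received (current) 231.2.)

3082.9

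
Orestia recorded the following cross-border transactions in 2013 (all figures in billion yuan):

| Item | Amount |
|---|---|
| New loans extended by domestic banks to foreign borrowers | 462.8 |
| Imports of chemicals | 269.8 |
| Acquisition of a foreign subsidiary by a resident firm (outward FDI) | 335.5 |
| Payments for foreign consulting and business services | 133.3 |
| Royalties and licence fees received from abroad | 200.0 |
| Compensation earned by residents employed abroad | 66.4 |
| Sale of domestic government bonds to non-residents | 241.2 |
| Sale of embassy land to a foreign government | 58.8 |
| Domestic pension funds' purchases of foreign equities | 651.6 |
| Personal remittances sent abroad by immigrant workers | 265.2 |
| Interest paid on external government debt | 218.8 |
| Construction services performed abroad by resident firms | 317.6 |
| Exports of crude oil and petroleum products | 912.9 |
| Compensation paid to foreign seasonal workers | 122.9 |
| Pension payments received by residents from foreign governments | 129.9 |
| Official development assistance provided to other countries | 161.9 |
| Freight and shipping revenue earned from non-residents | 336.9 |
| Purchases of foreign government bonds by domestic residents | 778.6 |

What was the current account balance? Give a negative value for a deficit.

Goods: 912.9 - 269.8 = 643.1
Services: 317.6 - 133.3 + 200.0 + 336.9 = 721.2
Primary income: 66.4 - 122.9 - 218.8 = -275.3
Secondary income: -265.2 - 161.9 + 129.9 = -297.2
Current account = 643.1 + 721.2 + (-275.3) + (-297.2) = 791.8
(Excluded from the current account — financial account: new loans extended by domestic banks to foreign borrowers 462.8, acquisition of a foreign subsidiary by a resident firm (outward FDI) 335.5, sale of domestic government bonds to non-residents 241.2, domestic pension funds' purchases of foreign equities 651.6, purchases of foreign government bonds by domestic residents 778.6; capital account: sale of embassy land to a foreign government 58.8.)

791.8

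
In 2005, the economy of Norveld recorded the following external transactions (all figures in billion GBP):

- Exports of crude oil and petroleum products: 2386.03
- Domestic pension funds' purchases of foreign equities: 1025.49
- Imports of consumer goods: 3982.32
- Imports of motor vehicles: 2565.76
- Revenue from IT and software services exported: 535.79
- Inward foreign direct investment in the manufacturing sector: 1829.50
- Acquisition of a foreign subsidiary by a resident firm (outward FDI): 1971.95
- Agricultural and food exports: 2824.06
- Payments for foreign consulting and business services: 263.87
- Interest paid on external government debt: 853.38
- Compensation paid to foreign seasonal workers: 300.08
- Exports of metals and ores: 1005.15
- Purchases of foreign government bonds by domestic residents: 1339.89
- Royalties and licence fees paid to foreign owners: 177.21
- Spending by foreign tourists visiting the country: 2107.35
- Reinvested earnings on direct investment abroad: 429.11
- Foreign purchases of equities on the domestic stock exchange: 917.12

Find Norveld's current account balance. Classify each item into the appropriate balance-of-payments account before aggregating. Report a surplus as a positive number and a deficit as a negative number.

Goods: -3982.32 + 1005.15 + 2386.03 - 2565.76 + 2824.06 = -332.84
Services: 2107.35 + 535.79 - 177.21 - 263.87 = 2202.06
Primary income: 429.11 - 853.38 - 300.08 = -724.35
Current account = (-332.84) + 2202.06 + (-724.35) = 1144.87
(Excluded from the current account — financial account: domestic pension funds' purchases of foreign equities 1025.49, inward foreign direct investment in the manufacturing sector 1829.50, acquisition of a foreign subsidiary by a resident firm (outward FDI) 1971.95, purchases of foreign government bonds by domestic residents 1339.89, foreign purchases of equities on the domestic stock exchange 917.12.)

1144.87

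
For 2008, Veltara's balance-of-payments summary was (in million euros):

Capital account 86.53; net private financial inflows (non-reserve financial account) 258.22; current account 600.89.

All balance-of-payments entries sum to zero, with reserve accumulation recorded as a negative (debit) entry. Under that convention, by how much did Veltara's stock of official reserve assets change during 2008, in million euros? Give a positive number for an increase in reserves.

945.64

Official reserve transactions balance = -(600.89 + 86.53 + 258.22) = -945.64
An accumulation of reserves is recorded as a debit (negative entry), so the change in the stock of reserves is the negative of that balance.
Change in official reserves = -(-945.64) = 945.64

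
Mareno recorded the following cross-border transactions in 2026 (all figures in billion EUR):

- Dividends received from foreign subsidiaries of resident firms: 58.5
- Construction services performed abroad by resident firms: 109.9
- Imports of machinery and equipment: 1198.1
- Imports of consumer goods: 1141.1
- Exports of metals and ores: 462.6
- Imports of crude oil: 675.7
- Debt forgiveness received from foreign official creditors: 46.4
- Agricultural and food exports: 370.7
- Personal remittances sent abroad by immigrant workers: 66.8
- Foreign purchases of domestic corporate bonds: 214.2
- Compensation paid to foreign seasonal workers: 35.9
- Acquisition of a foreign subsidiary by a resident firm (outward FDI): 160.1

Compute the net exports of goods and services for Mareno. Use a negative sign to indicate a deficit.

Goods: -1141.1 + 462.6 - 675.7 + 370.7 - 1198.1 = -2181.6
Services: 109.9
Trade balance = -2181.6 + 109.9 = -2071.7
(Excluded from the trade balance — primary income: dividends received from foreign subsidiaries of resident firms 58.5, compensation paid to foreign seasonal workers 35.9; capital account: debt forgiveness received from foreign official creditors 46.4; secondary income: personal remittances sent abroad by immigrant workers 66.8; financial account: foreign purchases of domestic corporate bonds 214.2, acquisition of a foreign subsidiary by a resident firm (outward FDI) 160.1.)

-2071.7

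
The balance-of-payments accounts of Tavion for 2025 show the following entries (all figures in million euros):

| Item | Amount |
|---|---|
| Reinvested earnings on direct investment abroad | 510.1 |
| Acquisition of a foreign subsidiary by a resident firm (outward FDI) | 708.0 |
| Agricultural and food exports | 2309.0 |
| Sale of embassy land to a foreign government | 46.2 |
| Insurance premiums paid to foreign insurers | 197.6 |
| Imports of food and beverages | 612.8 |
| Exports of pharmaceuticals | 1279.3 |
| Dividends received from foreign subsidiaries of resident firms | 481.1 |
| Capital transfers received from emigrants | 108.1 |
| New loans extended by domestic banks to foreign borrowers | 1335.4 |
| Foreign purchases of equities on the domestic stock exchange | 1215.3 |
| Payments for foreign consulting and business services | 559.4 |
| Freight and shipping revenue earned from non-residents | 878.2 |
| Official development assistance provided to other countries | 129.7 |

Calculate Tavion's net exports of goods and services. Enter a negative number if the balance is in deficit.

Goods: 1279.3 - 612.8 + 2309.0 = 2975.5
Services: 878.2 - 197.6 - 559.4 = 121.2
Trade balance = 2975.5 + 121.2 = 3096.7
(Excluded from the trade balance — primary income: reinvested earnings on direct investment abroad 510.1, dividends received from foreign subsidiaries of resident firms 481.1; financial account: acquisition of a foreign subsidiary by a resident firm (outward FDI) 708.0, new loans extended by domestic banks to foreign borrowers 1335.4, foreign purchases of equities on the domestic stock exchange 1215.3; capital account: sale of embassy land to a foreign government 46.2, capital transfers received from emigrants 108.1; secondary income: official development assistance provided to other countries 129.7.)

3096.7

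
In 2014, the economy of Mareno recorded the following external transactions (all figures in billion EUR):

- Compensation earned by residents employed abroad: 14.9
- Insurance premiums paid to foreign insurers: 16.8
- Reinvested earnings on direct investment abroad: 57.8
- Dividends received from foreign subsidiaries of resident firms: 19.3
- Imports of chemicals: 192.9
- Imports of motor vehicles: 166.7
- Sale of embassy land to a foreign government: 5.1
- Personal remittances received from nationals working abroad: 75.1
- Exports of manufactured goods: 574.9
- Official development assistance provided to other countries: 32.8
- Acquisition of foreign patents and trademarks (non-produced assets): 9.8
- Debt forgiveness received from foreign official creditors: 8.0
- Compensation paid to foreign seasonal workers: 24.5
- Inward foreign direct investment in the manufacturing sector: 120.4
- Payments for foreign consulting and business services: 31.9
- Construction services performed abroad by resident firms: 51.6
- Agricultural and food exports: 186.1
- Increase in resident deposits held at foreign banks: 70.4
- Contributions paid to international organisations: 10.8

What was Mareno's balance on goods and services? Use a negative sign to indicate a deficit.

Goods: -166.7 + 574.9 + 186.1 - 192.9 = 401.4
Services: -16.8 - 31.9 + 51.6 = 2.9
Trade balance = 401.4 + 2.9 = 404.3
(Excluded from the trade balance — primary income: compensation earned by residents employed abroad 14.9, reinvested earnings on direct investment abroad 57.8, dividends received from foreign subsidiaries of resident firms 19.3, compensation paid to foreign seasonal workers 24.5; capital account: sale of embassy land to a foreign government 5.1, acquisition of foreign patents and trademarks (non-produced assets) 9.8, debt forgiveness received from foreign official creditors 8.0; secondary income: personal remittances received from nationals working abroad 75.1, official development assistance provided to other countries 32.8, contributions paid to international organisations 10.8; financial account: inward foreign direct investment in the manufacturing sector 120.4, increase in resident deposits held at foreign banks 70.4.)

404.3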